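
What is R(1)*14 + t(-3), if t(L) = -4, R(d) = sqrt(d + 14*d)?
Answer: -4 + 14*sqrt(15) ≈ 50.222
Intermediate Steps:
R(d) = sqrt(15)*sqrt(d) (R(d) = sqrt(15*d) = sqrt(15)*sqrt(d))
R(1)*14 + t(-3) = (sqrt(15)*sqrt(1))*14 - 4 = (sqrt(15)*1)*14 - 4 = sqrt(15)*14 - 4 = 14*sqrt(15) - 4 = -4 + 14*sqrt(15)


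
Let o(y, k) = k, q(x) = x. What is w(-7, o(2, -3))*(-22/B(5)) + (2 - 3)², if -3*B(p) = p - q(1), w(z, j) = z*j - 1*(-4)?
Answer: 827/2 ≈ 413.50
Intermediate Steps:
w(z, j) = 4 + j*z (w(z, j) = j*z + 4 = 4 + j*z)
B(p) = ⅓ - p/3 (B(p) = -(p - 1*1)/3 = -(p - 1)/3 = -(-1 + p)/3 = ⅓ - p/3)
w(-7, o(2, -3))*(-22/B(5)) + (2 - 3)² = (4 - 3*(-7))*(-22/(⅓ - ⅓*5)) + (2 - 3)² = (4 + 21)*(-22/(⅓ - 5/3)) + (-1)² = 25*(-22/(-4/3)) + 1 = 25*(-22*(-¾)) + 1 = 25*(33/2) + 1 = 825/2 + 1 = 827/2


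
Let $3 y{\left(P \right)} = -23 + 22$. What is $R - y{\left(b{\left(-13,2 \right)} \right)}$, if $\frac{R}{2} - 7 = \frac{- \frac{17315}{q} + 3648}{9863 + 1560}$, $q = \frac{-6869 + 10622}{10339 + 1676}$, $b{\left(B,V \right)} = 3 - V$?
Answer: $\frac{25086653}{4763391} \approx 5.2666$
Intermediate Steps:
$q = \frac{139}{445}$ ($q = \frac{3753}{12015} = 3753 \cdot \frac{1}{12015} = \frac{139}{445} \approx 0.31236$)
$y{\left(P \right)} = - \frac{1}{3}$ ($y{\left(P \right)} = \frac{-23 + 22}{3} = \frac{1}{3} \left(-1\right) = - \frac{1}{3}$)
$R = \frac{7832952}{1587797}$ ($R = 14 + 2 \frac{- \frac{17315}{\frac{139}{445}} + 3648}{9863 + 1560} = 14 + 2 \frac{\left(-17315\right) \frac{445}{139} + 3648}{11423} = 14 + 2 \left(- \frac{7705175}{139} + 3648\right) \frac{1}{11423} = 14 + 2 \left(\left(- \frac{7198103}{139}\right) \frac{1}{11423}\right) = 14 + 2 \left(- \frac{7198103}{1587797}\right) = 14 - \frac{14396206}{1587797} = \frac{7832952}{1587797} \approx 4.9332$)
$R - y{\left(b{\left(-13,2 \right)} \right)} = \frac{7832952}{1587797} - - \frac{1}{3} = \frac{7832952}{1587797} + \frac{1}{3} = \frac{25086653}{4763391}$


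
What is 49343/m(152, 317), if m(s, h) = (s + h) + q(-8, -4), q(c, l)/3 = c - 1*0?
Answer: 49343/445 ≈ 110.88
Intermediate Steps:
q(c, l) = 3*c (q(c, l) = 3*(c - 1*0) = 3*(c + 0) = 3*c)
m(s, h) = -24 + h + s (m(s, h) = (s + h) + 3*(-8) = (h + s) - 24 = -24 + h + s)
49343/m(152, 317) = 49343/(-24 + 317 + 152) = 49343/445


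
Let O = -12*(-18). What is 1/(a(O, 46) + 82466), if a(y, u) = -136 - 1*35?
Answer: 1/82295 ≈ 1.2151e-5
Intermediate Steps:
O = 216
a(y, u) = -171 (a(y, u) = -136 - 35 = -171)
1/(a(O, 46) + 82466) = 1/(-171 + 82466) = 1/82295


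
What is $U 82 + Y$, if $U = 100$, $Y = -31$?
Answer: $8169$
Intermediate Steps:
$U 82 + Y = 100 \cdot 82 - 31 = 8200 - 31 = 8169$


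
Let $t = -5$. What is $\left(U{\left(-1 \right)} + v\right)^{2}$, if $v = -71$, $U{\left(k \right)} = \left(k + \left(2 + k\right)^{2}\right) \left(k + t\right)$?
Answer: $5041$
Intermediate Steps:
$U{\left(k \right)} = \left(-5 + k\right) \left(k + \left(2 + k\right)^{2}\right)$ ($U{\left(k \right)} = \left(k + \left(2 + k\right)^{2}\right) \left(k - 5\right) = \left(k + \left(2 + k\right)^{2}\right) \left(-5 + k\right) = \left(-5 + k\right) \left(k + \left(2 + k\right)^{2}\right)$)
$\left(U{\left(-1 \right)} + v\right)^{2} = \left(\left(-20 + \left(-1\right)^{3} - -21\right) - 71\right)^{2} = \left(\left(-20 - 1 + 21\right) - 71\right)^{2} = \left(0 - 71\right)^{2} = \left(-71\right)^{2} = 5041$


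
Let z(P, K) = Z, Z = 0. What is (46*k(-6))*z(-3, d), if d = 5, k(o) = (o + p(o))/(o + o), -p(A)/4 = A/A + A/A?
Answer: 0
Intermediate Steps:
p(A) = -8 (p(A) = -4*(A/A + A/A) = -4*(1 + 1) = -4*2 = -8)
k(o) = (-8 + o)/(2*o) (k(o) = (o - 8)/(o + o) = (-8 + o)/((2*o)) = (-8 + o)*(1/(2*o)) = (-8 + o)/(2*o))
z(P, K) = 0
(46*k(-6))*z(-3, d) = (46*((1/2)*(-8 - 6)/(-6)))*0 = (46*((1/2)*(-1/6)*(-14)))*0 = (46*(7/6))*0 = (161/3)*0 = 0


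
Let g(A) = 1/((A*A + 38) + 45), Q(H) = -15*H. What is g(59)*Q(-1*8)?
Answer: 10/297 ≈ 0.033670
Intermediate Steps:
g(A) = 1/(83 + A²) (g(A) = 1/((A² + 38) + 45) = 1/((38 + A²) + 45) = 1/(83 + A²))
g(59)*Q(-1*8) = (-(-15)*8)/(83 + 59²) = (-15*(-8))/(83 + 3481) = 120/3564 = (1/3564)*120 = 10/297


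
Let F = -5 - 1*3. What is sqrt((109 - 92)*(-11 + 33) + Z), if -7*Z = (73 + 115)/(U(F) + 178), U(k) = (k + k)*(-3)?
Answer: 6*sqrt(6498065)/791 ≈ 19.336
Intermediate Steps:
F = -8 (F = -5 - 3 = -8)
U(k) = -6*k (U(k) = (2*k)*(-3) = -6*k)
Z = -94/791 (Z = -(73 + 115)/(7*(-6*(-8) + 178)) = -188/(7*(48 + 178)) = -188/(7*226) = -1/7*94/113 = -94/791 ≈ -0.11884)
sqrt((109 - 92)*(-11 + 33) + Z) = sqrt((109 - 92)*(-11 + 33) - 94/791) = sqrt(17*22 - 94/791) = sqrt(374 - 94/791) = sqrt(295740/791) = 6*sqrt(6498065)/791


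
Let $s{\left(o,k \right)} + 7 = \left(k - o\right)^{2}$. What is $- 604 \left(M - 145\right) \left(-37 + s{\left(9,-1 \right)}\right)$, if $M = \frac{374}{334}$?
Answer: $\frac{812723072}{167} \approx 4.8666 \cdot 10^{6}$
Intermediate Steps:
$s{\left(o,k \right)} = -7 + \left(k - o\right)^{2}$
$M = \frac{187}{167}$ ($M = 374 \cdot \frac{1}{334} = \frac{187}{167} \approx 1.1198$)
$- 604 \left(M - 145\right) \left(-37 + s{\left(9,-1 \right)}\right) = - 604 \left(\frac{187}{167} - 145\right) \left(-37 - \left(7 - \left(-1 - 9\right)^{2}\right)\right) = - 604 \left(- \frac{24028 \left(-37 - \left(7 - \left(-1 - 9\right)^{2}\right)\right)}{167}\right) = - 604 \left(- \frac{24028 \left(-37 - \left(7 - \left(-10\right)^{2}\right)\right)}{167}\right) = - 604 \left(- \frac{24028 \left(-37 + \left(-7 + 100\right)\right)}{167}\right) = - 604 \left(- \frac{24028 \left(-37 + 93\right)}{167}\right) = - 604 \left(\left(- \frac{24028}{167}\right) 56\right) = \left(-604\right) \left(- \frac{1345568}{167}\right) = \frac{812723072}{167}$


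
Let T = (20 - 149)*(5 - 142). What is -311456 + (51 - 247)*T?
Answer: -3775364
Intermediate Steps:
T = 17673 (T = -129*(-137) = 17673)
-311456 + (51 - 247)*T = -311456 + (51 - 247)*17673 = -311456 - 196*17673 = -311456 - 3463908 = -3775364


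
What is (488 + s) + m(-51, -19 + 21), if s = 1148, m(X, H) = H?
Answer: 1638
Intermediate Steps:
(488 + s) + m(-51, -19 + 21) = (488 + 1148) + (-19 + 21) = 1636 + 2 = 1638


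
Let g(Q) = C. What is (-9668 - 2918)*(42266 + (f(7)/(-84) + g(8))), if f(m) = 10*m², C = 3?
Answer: -1595772647/3 ≈ -5.3192e+8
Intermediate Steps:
g(Q) = 3
(-9668 - 2918)*(42266 + (f(7)/(-84) + g(8))) = (-9668 - 2918)*(42266 + ((10*7²)/(-84) + 3)) = -12586*(42266 + ((10*49)*(-1/84) + 3)) = -12586*(42266 + (490*(-1/84) + 3)) = -12586*(42266 + (-35/6 + 3)) = -12586*(42266 - 17/6) = -12586*253579/6 = -1595772647/3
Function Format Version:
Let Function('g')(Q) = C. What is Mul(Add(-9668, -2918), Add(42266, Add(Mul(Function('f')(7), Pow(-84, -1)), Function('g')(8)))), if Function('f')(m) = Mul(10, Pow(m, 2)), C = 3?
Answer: Rational(-1595772647, 3) ≈ -5.3192e+8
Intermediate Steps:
Function('g')(Q) = 3
Mul(Add(-9668, -2918), Add(42266, Add(Mul(Function('f')(7), Pow(-84, -1)), Function('g')(8)))) = Mul(Add(-9668, -2918), Add(42266, Add(Mul(Mul(10, Pow(7, 2)), Pow(-84, -1)), 3))) = Mul(-12586, Add(42266, Add(Mul(Mul(10, 49), Rational(-1, 84)), 3))) = Mul(-12586, Add(42266, Add(Mul(490, Rational(-1, 84)), 3))) = Mul(-12586, Add(42266, Add(Rational(-35, 6), 3))) = Mul(-12586, Add(42266, Rational(-17, 6))) = Mul(-12586, Rational(253579, 6)) = Rational(-1595772647, 3)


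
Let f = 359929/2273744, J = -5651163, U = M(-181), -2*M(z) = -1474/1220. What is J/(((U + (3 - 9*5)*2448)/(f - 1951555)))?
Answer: -7648213444667455637565/71301646309388 ≈ -1.0727e+8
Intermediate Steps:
M(z) = 737/1220 (M(z) = -(-737)/1220 = -½*(-737/610) = 737/1220)
U = 737/1220 ≈ 0.60410
f = 359929/2273744 (f = 359929*(1/2273744) = 359929/2273744 ≈ 0.15830)
J/(((U + (3 - 9*5)*2448)/(f - 1951555))) = -5651163*(359929/2273744 - 1951555)/(737/1220 + (3 - 9*5)*2448) = -5651163*(-4437336111991/(2273744*(737/1220 + (3 - 45)*2448))) = -5651163*(-4437336111991/(2273744*(737/1220 - 42*2448))) = -5651163*(-4437336111991/(2273744*(737/1220 - 102816))) = -5651163/((-125434783/1220*(-2273744/4437336111991))) = -5651163/71301646309388/1353387514157255 = -5651163*1353387514157255/71301646309388 = -7648213444667455637565/71301646309388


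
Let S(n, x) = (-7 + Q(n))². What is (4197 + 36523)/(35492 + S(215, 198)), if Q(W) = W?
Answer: 10180/19689 ≈ 0.51704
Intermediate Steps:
S(n, x) = (-7 + n)²
(4197 + 36523)/(35492 + S(215, 198)) = (4197 + 36523)/(35492 + (-7 + 215)²) = 40720/(35492 + 208²) = 40720/(35492 + 43264) = 40720/78756 = 40720*(1/78756) = 10180/19689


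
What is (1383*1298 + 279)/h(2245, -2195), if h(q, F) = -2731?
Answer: -1795413/2731 ≈ -657.42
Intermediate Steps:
(1383*1298 + 279)/h(2245, -2195) = (1383*1298 + 279)/(-2731) = (1795134 + 279)*(-1/2731) = 1795413*(-1/2731) = -1795413/2731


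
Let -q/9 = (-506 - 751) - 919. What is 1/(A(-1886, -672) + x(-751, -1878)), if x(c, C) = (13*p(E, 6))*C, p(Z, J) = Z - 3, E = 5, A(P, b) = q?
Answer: -1/29244 ≈ -3.4195e-5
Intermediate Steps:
q = 19584 (q = -9*((-506 - 751) - 919) = -9*(-1257 - 919) = -9*(-2176) = 19584)
A(P, b) = 19584
p(Z, J) = -3 + Z
x(c, C) = 26*C (x(c, C) = (13*(-3 + 5))*C = (13*2)*C = 26*C)
1/(A(-1886, -672) + x(-751, -1878)) = 1/(19584 + 26*(-1878)) = 1/(19584 - 48828) = 1/(-29244) = -1/29244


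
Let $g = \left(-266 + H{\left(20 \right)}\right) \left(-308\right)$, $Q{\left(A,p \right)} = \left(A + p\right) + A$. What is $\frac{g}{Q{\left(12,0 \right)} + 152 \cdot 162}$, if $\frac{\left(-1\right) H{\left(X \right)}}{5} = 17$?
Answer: $\frac{693}{158} \approx 4.3861$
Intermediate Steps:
$Q{\left(A,p \right)} = p + 2 A$
$H{\left(X \right)} = -85$ ($H{\left(X \right)} = \left(-5\right) 17 = -85$)
$g = 108108$ ($g = \left(-266 - 85\right) \left(-308\right) = \left(-351\right) \left(-308\right) = 108108$)
$\frac{g}{Q{\left(12,0 \right)} + 152 \cdot 162} = \frac{108108}{\left(0 + 2 \cdot 12\right) + 152 \cdot 162} = \frac{108108}{\left(0 + 24\right) + 24624} = \frac{108108}{24 + 24624} = \frac{108108}{24648} = 108108 \cdot \frac{1}{24648} = \frac{693}{158}$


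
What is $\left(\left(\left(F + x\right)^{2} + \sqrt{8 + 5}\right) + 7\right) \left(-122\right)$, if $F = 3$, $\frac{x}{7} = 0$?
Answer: $-1952 - 122 \sqrt{13} \approx -2391.9$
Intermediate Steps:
$x = 0$ ($x = 7 \cdot 0 = 0$)
$\left(\left(\left(F + x\right)^{2} + \sqrt{8 + 5}\right) + 7\right) \left(-122\right) = \left(\left(\left(3 + 0\right)^{2} + \sqrt{8 + 5}\right) + 7\right) \left(-122\right) = \left(\left(3^{2} + \sqrt{13}\right) + 7\right) \left(-122\right) = \left(\left(9 + \sqrt{13}\right) + 7\right) \left(-122\right) = \left(16 + \sqrt{13}\right) \left(-122\right) = -1952 - 122 \sqrt{13}$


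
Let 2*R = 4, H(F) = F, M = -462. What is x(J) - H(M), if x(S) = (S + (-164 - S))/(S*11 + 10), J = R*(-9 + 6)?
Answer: 6509/14 ≈ 464.93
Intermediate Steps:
R = 2 (R = (1/2)*4 = 2)
J = -6 (J = 2*(-9 + 6) = 2*(-3) = -6)
x(S) = -164/(10 + 11*S) (x(S) = -164/(11*S + 10) = -164/(10 + 11*S))
x(J) - H(M) = -164/(10 + 11*(-6)) - 1*(-462) = -164/(10 - 66) + 462 = -164/(-56) + 462 = -164*(-1/56) + 462 = 41/14 + 462 = 6509/14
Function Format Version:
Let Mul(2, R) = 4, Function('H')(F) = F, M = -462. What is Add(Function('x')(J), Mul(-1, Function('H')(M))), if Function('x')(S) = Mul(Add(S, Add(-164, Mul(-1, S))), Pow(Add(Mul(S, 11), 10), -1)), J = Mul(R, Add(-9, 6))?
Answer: Rational(6509, 14) ≈ 464.93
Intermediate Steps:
R = 2 (R = Mul(Rational(1, 2), 4) = 2)
J = -6 (J = Mul(2, Add(-9, 6)) = Mul(2, -3) = -6)
Function('x')(S) = Mul(-164, Pow(Add(10, Mul(11, S)), -1)) (Function('x')(S) = Mul(-164, Pow(Add(Mul(11, S), 10), -1)) = Mul(-164, Pow(Add(10, Mul(11, S)), -1)))
Add(Function('x')(J), Mul(-1, Function('H')(M))) = Add(Mul(-164, Pow(Add(10, Mul(11, -6)), -1)), Mul(-1, -462)) = Add(Mul(-164, Pow(Add(10, -66), -1)), 462) = Add(Mul(-164, Pow(-56, -1)), 462) = Add(Mul(-164, Rational(-1, 56)), 462) = Add(Rational(41, 14), 462) = Rational(6509, 14)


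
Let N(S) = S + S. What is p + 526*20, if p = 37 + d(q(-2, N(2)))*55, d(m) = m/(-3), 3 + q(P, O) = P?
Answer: 31946/3 ≈ 10649.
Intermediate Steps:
N(S) = 2*S
q(P, O) = -3 + P
d(m) = -m/3 (d(m) = m*(-⅓) = -m/3)
p = 386/3 (p = 37 - (-3 - 2)/3*55 = 37 - ⅓*(-5)*55 = 37 + (5/3)*55 = 37 + 275/3 = 386/3 ≈ 128.67)
p + 526*20 = 386/3 + 526*20 = 386/3 + 10520 = 31946/3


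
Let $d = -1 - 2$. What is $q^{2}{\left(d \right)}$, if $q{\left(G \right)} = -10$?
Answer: $100$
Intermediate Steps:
$d = -3$
$q^{2}{\left(d \right)} = \left(-10\right)^{2} = 100$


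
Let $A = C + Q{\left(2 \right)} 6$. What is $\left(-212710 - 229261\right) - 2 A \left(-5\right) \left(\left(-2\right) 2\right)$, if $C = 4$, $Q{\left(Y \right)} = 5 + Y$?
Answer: $-443811$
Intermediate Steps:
$A = 46$ ($A = 4 + \left(5 + 2\right) 6 = 4 + 7 \cdot 6 = 4 + 42 = 46$)
$\left(-212710 - 229261\right) - 2 A \left(-5\right) \left(\left(-2\right) 2\right) = \left(-212710 - 229261\right) - 2 \cdot 46 \left(-5\right) \left(\left(-2\right) 2\right) = \left(-212710 - 229261\right) - 92 \left(-5\right) \left(-4\right) = -441971 - \left(-460\right) \left(-4\right) = -441971 - 1840 = -443811$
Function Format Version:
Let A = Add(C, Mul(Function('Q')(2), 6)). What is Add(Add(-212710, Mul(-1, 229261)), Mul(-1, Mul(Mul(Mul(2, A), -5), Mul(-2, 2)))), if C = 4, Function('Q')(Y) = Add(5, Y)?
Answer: -443811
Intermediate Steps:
A = 46 (A = Add(4, Mul(Add(5, 2), 6)) = Add(4, Mul(7, 6)) = Add(4, 42) = 46)
Add(Add(-212710, Mul(-1, 229261)), Mul(-1, Mul(Mul(Mul(2, A), -5), Mul(-2, 2)))) = Add(Add(-212710, Mul(-1, 229261)), Mul(-1, Mul(Mul(Mul(2, 46), -5), Mul(-2, 2)))) = Add(Add(-212710, -229261), Mul(-1, Mul(Mul(92, -5), -4))) = Add(-441971, Mul(-1, Mul(-460, -4))) = Add(-441971, Mul(-1, 1840)) = Add(-441971, -1840) = -443811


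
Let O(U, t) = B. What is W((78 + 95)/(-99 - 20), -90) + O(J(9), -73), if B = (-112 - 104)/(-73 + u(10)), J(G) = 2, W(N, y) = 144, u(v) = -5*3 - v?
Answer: 7164/49 ≈ 146.20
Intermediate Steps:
u(v) = -15 - v
B = 108/49 (B = (-112 - 104)/(-73 + (-15 - 1*10)) = -216/(-73 + (-15 - 10)) = -216/(-73 - 25) = -216/(-98) = -216*(-1/98) = 108/49 ≈ 2.2041)
O(U, t) = 108/49
W((78 + 95)/(-99 - 20), -90) + O(J(9), -73) = 144 + 108/49 = 7164/49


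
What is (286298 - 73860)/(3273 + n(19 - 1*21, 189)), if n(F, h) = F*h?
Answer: 212438/2895 ≈ 73.381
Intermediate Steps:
(286298 - 73860)/(3273 + n(19 - 1*21, 189)) = (286298 - 73860)/(3273 + (19 - 1*21)*189) = 212438/(3273 + (19 - 21)*189) = 212438/(3273 - 2*189) = 212438/(3273 - 378) = 212438/2895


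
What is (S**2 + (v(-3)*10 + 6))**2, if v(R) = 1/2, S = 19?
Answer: 138384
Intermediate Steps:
v(R) = 1/2
(S**2 + (v(-3)*10 + 6))**2 = (19**2 + ((1/2)*10 + 6))**2 = (361 + (5 + 6))**2 = (361 + 11)**2 = 372**2 = 138384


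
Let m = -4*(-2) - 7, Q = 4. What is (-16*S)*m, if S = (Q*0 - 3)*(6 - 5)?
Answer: 48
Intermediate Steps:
m = 1 (m = 8 - 7 = 1)
S = -3 (S = (4*0 - 3)*(6 - 5) = (0 - 3)*1 = -3*1 = -3)
(-16*S)*m = -16*(-3)*1 = 48*1 = 48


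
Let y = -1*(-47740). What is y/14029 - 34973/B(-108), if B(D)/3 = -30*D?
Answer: -26603417/136361880 ≈ -0.19509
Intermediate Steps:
y = 47740
B(D) = -90*D (B(D) = 3*(-30*D) = -90*D)
y/14029 - 34973/B(-108) = 47740/14029 - 34973/((-90*(-108))) = 47740*(1/14029) - 34973/9720 = 47740/14029 - 34973*1/9720 = 47740/14029 - 34973/9720 = -26603417/136361880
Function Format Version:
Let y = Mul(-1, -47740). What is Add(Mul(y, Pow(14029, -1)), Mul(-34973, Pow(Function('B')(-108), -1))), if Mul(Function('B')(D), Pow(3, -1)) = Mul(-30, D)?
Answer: Rational(-26603417, 136361880) ≈ -0.19509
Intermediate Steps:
y = 47740
Function('B')(D) = Mul(-90, D) (Function('B')(D) = Mul(3, Mul(-30, D)) = Mul(-90, D))
Add(Mul(y, Pow(14029, -1)), Mul(-34973, Pow(Function('B')(-108), -1))) = Add(Mul(47740, Pow(14029, -1)), Mul(-34973, Pow(Mul(-90, -108), -1))) = Add(Mul(47740, Rational(1, 14029)), Mul(-34973, Pow(9720, -1))) = Add(Rational(47740, 14029), Mul(-34973, Rational(1, 9720))) = Add(Rational(47740, 14029), Rational(-34973, 9720)) = Rational(-26603417, 136361880)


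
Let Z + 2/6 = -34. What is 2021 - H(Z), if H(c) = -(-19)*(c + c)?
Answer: 9977/3 ≈ 3325.7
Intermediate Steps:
Z = -103/3 (Z = -1/3 - 34 = -103/3 ≈ -34.333)
H(c) = 38*c (H(c) = -(-19)*2*c = -(-38)*c = 38*c)
2021 - H(Z) = 2021 - 38*(-103)/3 = 2021 - 1*(-3914/3) = 2021 + 3914/3 = 9977/3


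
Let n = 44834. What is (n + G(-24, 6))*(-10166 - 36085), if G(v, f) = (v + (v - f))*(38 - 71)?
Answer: -2156036616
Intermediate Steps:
G(v, f) = -66*v + 33*f (G(v, f) = (-f + 2*v)*(-33) = -66*v + 33*f)
(n + G(-24, 6))*(-10166 - 36085) = (44834 + (-66*(-24) + 33*6))*(-10166 - 36085) = (44834 + (1584 + 198))*(-46251) = (44834 + 1782)*(-46251) = 46616*(-46251) = -2156036616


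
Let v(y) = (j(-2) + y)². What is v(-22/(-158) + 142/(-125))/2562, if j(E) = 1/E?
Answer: 124836103/142762875000 ≈ 0.00087443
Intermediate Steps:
v(y) = (-½ + y)² (v(y) = (1/(-2) + y)² = (-½ + y)²)
v(-22/(-158) + 142/(-125))/2562 = ((-1 + 2*(-22/(-158) + 142/(-125)))²/4)/2562 = ((-1 + 2*(-22*(-1/158) + 142*(-1/125)))²/4)*(1/2562) = ((-1 + 2*(11/79 - 142/125))²/4)*(1/2562) = ((-1 + 2*(-9843/9875))²/4)*(1/2562) = ((-1 - 19686/9875)²/4)*(1/2562) = ((-29561/9875)²/4)*(1/2562) = ((¼)*(873852721/97515625))*(1/2562) = (873852721/390062500)*(1/2562) = 124836103/142762875000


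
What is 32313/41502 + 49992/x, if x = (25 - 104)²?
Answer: 758811139/86337994 ≈ 8.7888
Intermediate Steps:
x = 6241 (x = (-79)² = 6241)
32313/41502 + 49992/x = 32313/41502 + 49992/6241 = 32313*(1/41502) + 49992*(1/6241) = 10771/13834 + 49992/6241 = 758811139/86337994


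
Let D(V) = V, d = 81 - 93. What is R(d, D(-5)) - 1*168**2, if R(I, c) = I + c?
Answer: -28241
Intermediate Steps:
d = -12
R(d, D(-5)) - 1*168**2 = (-12 - 5) - 1*168**2 = -17 - 1*28224 = -17 - 28224 = -28241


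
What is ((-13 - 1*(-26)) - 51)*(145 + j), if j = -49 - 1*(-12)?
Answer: -4104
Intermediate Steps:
j = -37 (j = -49 + 12 = -37)
((-13 - 1*(-26)) - 51)*(145 + j) = ((-13 - 1*(-26)) - 51)*(145 - 37) = ((-13 + 26) - 51)*108 = (13 - 51)*108 = -38*108 = -4104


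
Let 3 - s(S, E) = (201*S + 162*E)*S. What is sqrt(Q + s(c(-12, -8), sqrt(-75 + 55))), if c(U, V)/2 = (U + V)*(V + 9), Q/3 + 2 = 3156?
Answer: sqrt(-312135 + 12960*I*sqrt(5)) ≈ 25.907 + 559.29*I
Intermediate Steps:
Q = 9462 (Q = -6 + 3*3156 = -6 + 9468 = 9462)
c(U, V) = 2*(9 + V)*(U + V) (c(U, V) = 2*((U + V)*(V + 9)) = 2*((U + V)*(9 + V)) = 2*((9 + V)*(U + V)) = 2*(9 + V)*(U + V))
s(S, E) = 3 - S*(162*E + 201*S) (s(S, E) = 3 - (201*S + 162*E)*S = 3 - (162*E + 201*S)*S = 3 - S*(162*E + 201*S))
sqrt(Q + s(c(-12, -8), sqrt(-75 + 55))) = sqrt(9462 + (3 - 201*(2*(-8)**2 + 18*(-12) + 18*(-8) + 2*(-12)*(-8))**2 - 162*sqrt(-75 + 55)*(2*(-8)**2 + 18*(-12) + 18*(-8) + 2*(-12)*(-8)))) = sqrt(9462 + (3 - 201*(2*64 - 216 - 144 + 192)**2 - 162*sqrt(-20)*(2*64 - 216 - 144 + 192))) = sqrt(9462 + (3 - 201*(128 - 216 - 144 + 192)**2 - 162*2*I*sqrt(5)*(128 - 216 - 144 + 192))) = sqrt(9462 + (3 - 201*(-40)**2 - 162*2*I*sqrt(5)*(-40))) = sqrt(9462 + (3 - 201*1600 + 12960*I*sqrt(5))) = sqrt(9462 + (3 - 321600 + 12960*I*sqrt(5))) = sqrt(9462 + (-321597 + 12960*I*sqrt(5))) = sqrt(-312135 + 12960*I*sqrt(5))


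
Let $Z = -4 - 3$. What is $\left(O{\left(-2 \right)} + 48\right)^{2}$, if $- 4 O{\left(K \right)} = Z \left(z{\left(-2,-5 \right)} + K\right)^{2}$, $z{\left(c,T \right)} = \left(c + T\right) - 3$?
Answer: $90000$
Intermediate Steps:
$z{\left(c,T \right)} = -3 + T + c$ ($z{\left(c,T \right)} = \left(T + c\right) - 3 = -3 + T + c$)
$Z = -7$ ($Z = -4 - 3 = -7$)
$O{\left(K \right)} = \frac{7 \left(-10 + K\right)^{2}}{4}$ ($O{\left(K \right)} = - \frac{\left(-7\right) \left(\left(-3 - 5 - 2\right) + K\right)^{2}}{4} = - \frac{\left(-7\right) \left(-10 + K\right)^{2}}{4} = \frac{7 \left(-10 + K\right)^{2}}{4}$)
$\left(O{\left(-2 \right)} + 48\right)^{2} = \left(\frac{7 \left(-10 - 2\right)^{2}}{4} + 48\right)^{2} = \left(\frac{7 \left(-12\right)^{2}}{4} + 48\right)^{2} = \left(\frac{7}{4} \cdot 144 + 48\right)^{2} = \left(252 + 48\right)^{2} = 300^{2} = 90000$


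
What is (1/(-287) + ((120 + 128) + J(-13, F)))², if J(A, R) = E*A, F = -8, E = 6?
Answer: 2380366521/82369 ≈ 28899.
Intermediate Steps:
J(A, R) = 6*A
(1/(-287) + ((120 + 128) + J(-13, F)))² = (1/(-287) + ((120 + 128) + 6*(-13)))² = (-1/287 + (248 - 78))² = (-1/287 + 170)² = (48789/287)² = 2380366521/82369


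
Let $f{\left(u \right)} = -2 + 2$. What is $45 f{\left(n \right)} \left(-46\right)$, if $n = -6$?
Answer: $0$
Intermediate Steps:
$f{\left(u \right)} = 0$
$45 f{\left(n \right)} \left(-46\right) = 45 \cdot 0 \left(-46\right) = 0 \left(-46\right) = 0$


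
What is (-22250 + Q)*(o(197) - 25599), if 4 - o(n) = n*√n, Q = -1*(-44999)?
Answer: -582260655 - 4481553*√197 ≈ -6.4516e+8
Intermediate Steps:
Q = 44999
o(n) = 4 - n^(3/2) (o(n) = 4 - n*√n = 4 - n^(3/2))
(-22250 + Q)*(o(197) - 25599) = (-22250 + 44999)*((4 - 197^(3/2)) - 25599) = 22749*((4 - 197*√197) - 25599) = 22749*(-25595 - 197*√197) = -582260655 - 4481553*√197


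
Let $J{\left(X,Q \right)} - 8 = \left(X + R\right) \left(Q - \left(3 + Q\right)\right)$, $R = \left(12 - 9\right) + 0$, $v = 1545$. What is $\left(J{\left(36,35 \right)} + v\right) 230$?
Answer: $330280$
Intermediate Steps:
$R = 3$ ($R = 3 + 0 = 3$)
$J{\left(X,Q \right)} = -1 - 3 X$ ($J{\left(X,Q \right)} = 8 + \left(X + 3\right) \left(Q - \left(3 + Q\right)\right) = 8 + \left(3 + X\right) \left(-3\right) = 8 - \left(9 + 3 X\right) = -1 - 3 X$)
$\left(J{\left(36,35 \right)} + v\right) 230 = \left(\left(-1 - 108\right) + 1545\right) 230 = \left(-109 + 1545\right) 230 = 1436 \cdot 230 = 330280$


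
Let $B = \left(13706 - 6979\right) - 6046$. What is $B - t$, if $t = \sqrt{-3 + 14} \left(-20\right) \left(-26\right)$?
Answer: $681 - 520 \sqrt{11} \approx -1043.6$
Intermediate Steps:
$t = 520 \sqrt{11}$ ($t = \sqrt{11} \left(-20\right) \left(-26\right) = - 20 \sqrt{11} \left(-26\right) = 520 \sqrt{11} \approx 1724.6$)
$B = 681$ ($B = 6727 - 6046 = 681$)
$B - t = 681 - 520 \sqrt{11}$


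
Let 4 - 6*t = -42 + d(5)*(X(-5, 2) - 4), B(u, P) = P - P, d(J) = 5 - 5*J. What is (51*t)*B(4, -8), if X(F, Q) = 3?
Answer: 0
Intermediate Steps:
B(u, P) = 0
t = 13/3 (t = ⅔ - (-42 + (5 - 5*5)*(3 - 4))/6 = ⅔ - (-42 + (5 - 25)*(-1))/6 = ⅔ - (-42 - 20*(-1))/6 = ⅔ - (-42 + 20)/6 = ⅔ - ⅙*(-22) = ⅔ + 11/3 = 13/3 ≈ 4.3333)
(51*t)*B(4, -8) = (51*(13/3))*0 = 221*0 = 0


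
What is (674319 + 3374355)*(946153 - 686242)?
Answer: 1052294908014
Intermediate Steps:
(674319 + 3374355)*(946153 - 686242) = 4048674*259911 = 1052294908014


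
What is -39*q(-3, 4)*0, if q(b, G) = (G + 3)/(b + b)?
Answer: 0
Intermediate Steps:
q(b, G) = (3 + G)/(2*b) (q(b, G) = (3 + G)/((2*b)) = (3 + G)*(1/(2*b)) = (3 + G)/(2*b))
-39*q(-3, 4)*0 = -39*(3 + 4)/(2*(-3))*0 = -39*(-1)*7/(2*3)*0 = -39*(-7/6)*0 = (91/2)*0 = 0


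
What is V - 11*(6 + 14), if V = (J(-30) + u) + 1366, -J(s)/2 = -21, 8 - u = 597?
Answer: 599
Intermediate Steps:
u = -589 (u = 8 - 1*597 = 8 - 597 = -589)
J(s) = 42 (J(s) = -2*(-21) = 42)
V = 819 (V = (42 - 589) + 1366 = -547 + 1366 = 819)
V - 11*(6 + 14) = 819 - 11*(6 + 14) = 819 - 11*20 = 819 - 220 = 599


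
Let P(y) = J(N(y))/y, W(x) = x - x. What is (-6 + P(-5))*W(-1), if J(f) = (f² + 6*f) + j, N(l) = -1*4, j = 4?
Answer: 0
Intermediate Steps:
N(l) = -4
W(x) = 0
J(f) = 4 + f² + 6*f (J(f) = (f² + 6*f) + 4 = 4 + f² + 6*f)
P(y) = -4/y (P(y) = (4 + (-4)² + 6*(-4))/y = (4 + 16 - 24)/y = -4/y)
(-6 + P(-5))*W(-1) = (-6 - 4/(-5))*0 = (-6 - 4*(-⅕))*0 = (-6 + ⅘)*0 = -26/5*0 = 0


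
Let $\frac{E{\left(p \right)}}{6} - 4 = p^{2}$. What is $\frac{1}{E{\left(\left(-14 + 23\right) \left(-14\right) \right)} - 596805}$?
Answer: $- \frac{1}{501525} \approx -1.9939 \cdot 10^{-6}$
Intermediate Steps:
$E{\left(p \right)} = 24 + 6 p^{2}$
$\frac{1}{E{\left(\left(-14 + 23\right) \left(-14\right) \right)} - 596805} = \frac{1}{\left(24 + 6 \left(\left(-14 + 23\right) \left(-14\right)\right)^{2}\right) - 596805} = \frac{1}{\left(24 + 6 \left(9 \left(-14\right)\right)^{2}\right) - 596805} = \frac{1}{\left(24 + 6 \left(-126\right)^{2}\right) - 596805} = \frac{1}{\left(24 + 6 \cdot 15876\right) - 596805} = \frac{1}{\left(24 + 95256\right) - 596805} = \frac{1}{95280 - 596805} = \frac{1}{-501525} = - \frac{1}{501525}$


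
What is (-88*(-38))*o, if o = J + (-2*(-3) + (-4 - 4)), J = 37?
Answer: 117040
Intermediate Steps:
o = 35 (o = 37 + (-2*(-3) + (-4 - 4)) = 37 + (6 - 8) = 37 - 2 = 35)
(-88*(-38))*o = -88*(-38)*35 = 3344*35 = 117040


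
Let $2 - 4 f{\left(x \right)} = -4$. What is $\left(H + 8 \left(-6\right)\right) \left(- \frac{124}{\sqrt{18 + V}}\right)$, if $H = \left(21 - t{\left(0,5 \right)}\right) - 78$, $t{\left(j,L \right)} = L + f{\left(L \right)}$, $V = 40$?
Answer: $\frac{6913 \sqrt{58}}{29} \approx 1815.4$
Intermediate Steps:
$f{\left(x \right)} = \frac{3}{2}$ ($f{\left(x \right)} = \frac{1}{2} - -1 = \frac{1}{2} + 1 = \frac{3}{2}$)
$t{\left(j,L \right)} = \frac{3}{2} + L$ ($t{\left(j,L \right)} = L + \frac{3}{2} = \frac{3}{2} + L$)
$H = - \frac{127}{2}$ ($H = \left(21 - \left(\frac{3}{2} + 5\right)\right) - 78 = \left(21 - \frac{13}{2}\right) - 78 = \frac{29}{2} - 78 = - \frac{127}{2} \approx -63.5$)
$\left(H + 8 \left(-6\right)\right) \left(- \frac{124}{\sqrt{18 + V}}\right) = \left(- \frac{127}{2} + 8 \left(-6\right)\right) \left(- \frac{124}{\sqrt{18 + 40}}\right) = \left(- \frac{127}{2} - 48\right) \left(- \frac{124}{\sqrt{58}}\right) = - \frac{223 \left(- 124 \frac{\sqrt{58}}{58}\right)}{2} = - \frac{223 \left(- \frac{62 \sqrt{58}}{29}\right)}{2} = \frac{6913 \sqrt{58}}{29}$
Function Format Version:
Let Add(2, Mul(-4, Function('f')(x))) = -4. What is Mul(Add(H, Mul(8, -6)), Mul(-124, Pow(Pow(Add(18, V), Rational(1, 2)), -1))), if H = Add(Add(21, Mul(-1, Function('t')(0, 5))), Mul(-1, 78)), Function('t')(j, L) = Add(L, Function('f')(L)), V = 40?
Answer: Mul(Rational(6913, 29), Pow(58, Rational(1, 2))) ≈ 1815.4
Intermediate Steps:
Function('f')(x) = Rational(3, 2) (Function('f')(x) = Add(Rational(1, 2), Mul(Rational(-1, 4), -4)) = Add(Rational(1, 2), 1) = Rational(3, 2))
Function('t')(j, L) = Add(Rational(3, 2), L) (Function('t')(j, L) = Add(L, Rational(3, 2)) = Add(Rational(3, 2), L))
H = Rational(-127, 2) (H = Add(Add(21, Mul(-1, Add(Rational(3, 2), 5))), Mul(-1, 78)) = Add(Add(21, Mul(-1, Rational(13, 2))), -78) = Add(Add(21, Rational(-13, 2)), -78) = Add(Rational(29, 2), -78) = Rational(-127, 2) ≈ -63.500)
Mul(Add(H, Mul(8, -6)), Mul(-124, Pow(Pow(Add(18, V), Rational(1, 2)), -1))) = Mul(Add(Rational(-127, 2), Mul(8, -6)), Mul(-124, Pow(Pow(Add(18, 40), Rational(1, 2)), -1))) = Mul(Add(Rational(-127, 2), -48), Mul(-124, Pow(Pow(58, Rational(1, 2)), -1))) = Mul(Rational(-223, 2), Mul(-124, Mul(Rational(1, 58), Pow(58, Rational(1, 2))))) = Mul(Rational(-223, 2), Mul(Rational(-62, 29), Pow(58, Rational(1, 2)))) = Mul(Rational(6913, 29), Pow(58, Rational(1, 2)))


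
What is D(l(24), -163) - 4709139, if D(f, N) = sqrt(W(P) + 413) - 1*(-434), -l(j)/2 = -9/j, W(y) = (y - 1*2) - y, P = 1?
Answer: -4708705 + sqrt(411) ≈ -4.7087e+6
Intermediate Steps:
W(y) = -2 (W(y) = (y - 2) - y = (-2 + y) - y = -2)
l(j) = 18/j (l(j) = -(-18)/j = 18/j)
D(f, N) = 434 + sqrt(411) (D(f, N) = sqrt(-2 + 413) - 1*(-434) = sqrt(411) + 434 = 434 + sqrt(411))
D(l(24), -163) - 4709139 = (434 + sqrt(411)) - 4709139 = -4708705 + sqrt(411)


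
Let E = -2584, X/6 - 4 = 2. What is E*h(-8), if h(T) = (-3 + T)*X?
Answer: 1023264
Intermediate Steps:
X = 36 (X = 24 + 6*2 = 24 + 12 = 36)
h(T) = -108 + 36*T (h(T) = (-3 + T)*36 = -108 + 36*T)
E*h(-8) = -2584*(-108 + 36*(-8)) = -2584*(-108 - 288) = -2584*(-396) = 1023264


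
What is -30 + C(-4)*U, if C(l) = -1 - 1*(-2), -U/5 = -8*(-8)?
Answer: -350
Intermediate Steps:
U = -320 (U = -(-40)*(-8) = -5*64 = -320)
C(l) = 1 (C(l) = -1 + 2 = 1)
-30 + C(-4)*U = -30 + 1*(-320) = -30 - 320 = -350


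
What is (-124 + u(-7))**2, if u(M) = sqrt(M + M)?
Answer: (124 - I*sqrt(14))**2 ≈ 15362.0 - 927.93*I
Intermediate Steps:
u(M) = sqrt(2)*sqrt(M) (u(M) = sqrt(2*M) = sqrt(2)*sqrt(M))
(-124 + u(-7))**2 = (-124 + sqrt(2)*sqrt(-7))**2 = (-124 + sqrt(2)*(I*sqrt(7)))**2 = (-124 + I*sqrt(14))**2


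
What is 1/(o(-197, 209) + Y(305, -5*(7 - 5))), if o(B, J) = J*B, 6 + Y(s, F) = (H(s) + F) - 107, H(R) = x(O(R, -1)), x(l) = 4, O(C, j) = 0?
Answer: -1/41292 ≈ -2.4218e-5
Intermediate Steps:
H(R) = 4
Y(s, F) = -109 + F (Y(s, F) = -6 + ((4 + F) - 107) = -6 + (-103 + F) = -109 + F)
o(B, J) = B*J
1/(o(-197, 209) + Y(305, -5*(7 - 5))) = 1/(-197*209 + (-109 - 5*(7 - 5))) = 1/(-41173 + (-109 - 5*2)) = 1/(-41173 + (-109 - 10)) = 1/(-41173 - 119) = 1/(-41292) = -1/41292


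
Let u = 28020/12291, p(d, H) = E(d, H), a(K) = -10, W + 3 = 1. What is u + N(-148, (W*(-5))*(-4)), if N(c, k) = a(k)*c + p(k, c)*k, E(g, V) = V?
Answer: 30327140/4097 ≈ 7402.3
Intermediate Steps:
W = -2 (W = -3 + 1 = -2)
p(d, H) = H
u = 9340/4097 (u = 28020*(1/12291) = 9340/4097 ≈ 2.2797)
N(c, k) = -10*c + c*k
u + N(-148, (W*(-5))*(-4)) = 9340/4097 - 148*(-10 - 2*(-5)*(-4)) = 9340/4097 - 148*(-10 + 10*(-4)) = 9340/4097 - 148*(-10 - 40) = 9340/4097 - 148*(-50) = 9340/4097 + 7400 = 30327140/4097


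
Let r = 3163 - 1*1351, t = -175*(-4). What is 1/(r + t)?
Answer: 1/2512 ≈ 0.00039809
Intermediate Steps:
t = 700
r = 1812 (r = 3163 - 1351 = 1812)
1/(r + t) = 1/(1812 + 700) = 1/2512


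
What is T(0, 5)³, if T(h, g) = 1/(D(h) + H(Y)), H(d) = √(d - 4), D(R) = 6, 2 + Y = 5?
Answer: (6 - I)³/50653 ≈ 0.0039089 - 0.0021124*I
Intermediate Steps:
Y = 3 (Y = -2 + 5 = 3)
H(d) = √(-4 + d)
T(h, g) = (6 - I)/37 (T(h, g) = 1/(6 + √(-4 + 3)) = 1/(6 + √(-1)) = 1/(6 + I) = (6 - I)/37)
T(0, 5)³ = (6/37 - I/37)³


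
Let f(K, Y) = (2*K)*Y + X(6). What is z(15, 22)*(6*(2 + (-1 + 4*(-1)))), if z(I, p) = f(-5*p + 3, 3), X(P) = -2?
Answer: 11592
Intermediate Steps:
f(K, Y) = -2 + 2*K*Y (f(K, Y) = (2*K)*Y - 2 = 2*K*Y - 2 = -2 + 2*K*Y)
z(I, p) = 16 - 30*p (z(I, p) = -2 + 2*(-5*p + 3)*3 = -2 + 2*(3 - 5*p)*3 = -2 + (18 - 30*p) = 16 - 30*p)
z(15, 22)*(6*(2 + (-1 + 4*(-1)))) = (16 - 30*22)*(6*(2 + (-1 + 4*(-1)))) = (16 - 660)*(6*(2 + (-1 - 4))) = -3864*(2 - 5) = -3864*(-3) = -644*(-18) = 11592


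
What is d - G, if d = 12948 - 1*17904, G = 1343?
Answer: -6299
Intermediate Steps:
d = -4956 (d = 12948 - 17904 = -4956)
d - G = -4956 - 1*1343 = -4956 - 1343 = -6299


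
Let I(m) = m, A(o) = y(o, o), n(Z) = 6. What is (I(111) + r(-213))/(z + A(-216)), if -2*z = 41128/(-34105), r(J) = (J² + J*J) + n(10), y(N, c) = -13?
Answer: -3098609775/422801 ≈ -7328.8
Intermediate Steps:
A(o) = -13
r(J) = 6 + 2*J² (r(J) = (J² + J*J) + 6 = (J² + J²) + 6 = 2*J² + 6 = 6 + 2*J²)
z = 20564/34105 (z = -20564/(-34105) = -20564*(-1)/34105 = -½*(-41128/34105) = 20564/34105 ≈ 0.60296)
(I(111) + r(-213))/(z + A(-216)) = (111 + (6 + 2*(-213)²))/(20564/34105 - 13) = (111 + (6 + 2*45369))/(-422801/34105) = (111 + (6 + 90738))*(-34105/422801) = (111 + 90744)*(-34105/422801) = 90855*(-34105/422801) = -3098609775/422801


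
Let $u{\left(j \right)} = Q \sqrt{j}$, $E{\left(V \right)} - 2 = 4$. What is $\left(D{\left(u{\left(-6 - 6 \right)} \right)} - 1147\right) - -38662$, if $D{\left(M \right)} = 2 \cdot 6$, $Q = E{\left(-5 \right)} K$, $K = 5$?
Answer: $37527$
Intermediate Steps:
$E{\left(V \right)} = 6$ ($E{\left(V \right)} = 2 + 4 = 6$)
$Q = 30$ ($Q = 6 \cdot 5 = 30$)
$u{\left(j \right)} = 30 \sqrt{j}$
$D{\left(M \right)} = 12$
$\left(D{\left(u{\left(-6 - 6 \right)} \right)} - 1147\right) - -38662 = \left(12 - 1147\right) - -38662 = \left(12 - 1147\right) + 38662 = -1135 + 38662 = 37527$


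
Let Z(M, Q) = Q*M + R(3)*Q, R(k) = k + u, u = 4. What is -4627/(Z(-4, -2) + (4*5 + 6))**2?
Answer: -4627/400 ≈ -11.568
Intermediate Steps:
R(k) = 4 + k (R(k) = k + 4 = 4 + k)
Z(M, Q) = 7*Q + M*Q (Z(M, Q) = Q*M + (4 + 3)*Q = M*Q + 7*Q = 7*Q + M*Q)
-4627/(Z(-4, -2) + (4*5 + 6))**2 = -4627/(-2*(7 - 4) + (4*5 + 6))**2 = -4627/(-2*3 + (20 + 6))**2 = -4627/(-6 + 26)**2 = -4627/(20**2) = -4627/400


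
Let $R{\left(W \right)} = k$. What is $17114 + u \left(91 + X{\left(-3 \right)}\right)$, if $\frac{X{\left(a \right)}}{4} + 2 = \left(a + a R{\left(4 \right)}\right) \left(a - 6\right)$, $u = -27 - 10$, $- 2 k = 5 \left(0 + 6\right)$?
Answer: $69987$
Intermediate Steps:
$k = -15$ ($k = - \frac{5 \left(0 + 6\right)}{2} = - \frac{5 \cdot 6}{2} = \left(- \frac{1}{2}\right) 30 = -15$)
$R{\left(W \right)} = -15$
$u = -37$
$X{\left(a \right)} = -8 - 56 a \left(-6 + a\right)$ ($X{\left(a \right)} = -8 + 4 \left(a + a \left(-15\right)\right) \left(a - 6\right) = -8 + 4 \left(a - 15 a\right) \left(-6 + a\right) = -8 + 4 - 14 a \left(-6 + a\right) = -8 + 4 \left(- 14 a \left(-6 + a\right)\right) = -8 - 56 a \left(-6 + a\right)$)
$17114 + u \left(91 + X{\left(-3 \right)}\right) = 17114 - 37 \left(91 - \left(1016 + 504\right)\right) = 17114 - 37 \left(91 - 1520\right) = 17114 - -52873 = 17114 + 52873 = 69987$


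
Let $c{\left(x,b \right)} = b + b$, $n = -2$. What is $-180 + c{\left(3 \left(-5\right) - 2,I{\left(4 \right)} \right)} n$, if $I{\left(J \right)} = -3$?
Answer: $-168$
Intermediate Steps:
$c{\left(x,b \right)} = 2 b$
$-180 + c{\left(3 \left(-5\right) - 2,I{\left(4 \right)} \right)} n = -180 + 2 \left(-3\right) \left(-2\right) = -180 - -12 = -180 + 12 = -168$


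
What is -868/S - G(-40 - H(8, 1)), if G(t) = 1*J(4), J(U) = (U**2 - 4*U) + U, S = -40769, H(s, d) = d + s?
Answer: -162208/40769 ≈ -3.9787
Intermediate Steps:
J(U) = U**2 - 3*U
G(t) = 4 (G(t) = 1*(4*(-3 + 4)) = 1*(4*1) = 1*4 = 4)
-868/S - G(-40 - H(8, 1)) = -868/(-40769) - 1*4 = -868*(-1/40769) - 4 = 868/40769 - 4 = -162208/40769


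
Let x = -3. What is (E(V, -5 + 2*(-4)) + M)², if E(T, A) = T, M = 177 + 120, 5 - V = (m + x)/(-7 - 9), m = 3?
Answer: 91204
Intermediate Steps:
V = 5 (V = 5 - (3 - 3)/(-7 - 9) = 5 - 0/(-16) = 5 - 0*(-1)/16 = 5 - 1*0 = 5 + 0 = 5)
M = 297
(E(V, -5 + 2*(-4)) + M)² = (5 + 297)² = 302² = 91204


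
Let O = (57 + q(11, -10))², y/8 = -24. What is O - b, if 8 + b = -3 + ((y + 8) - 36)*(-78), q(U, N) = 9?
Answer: -12793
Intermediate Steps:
y = -192 (y = 8*(-24) = -192)
O = 4356 (O = (57 + 9)² = 66² = 4356)
b = 17149 (b = -8 + (-3 + ((-192 + 8) - 36)*(-78)) = -8 + (-3 + (-184 - 36)*(-78)) = -8 + (-3 - 220*(-78)) = -8 + (-3 + 17160) = -8 + 17157 = 17149)
O - b = 4356 - 1*17149 = 4356 - 17149 = -12793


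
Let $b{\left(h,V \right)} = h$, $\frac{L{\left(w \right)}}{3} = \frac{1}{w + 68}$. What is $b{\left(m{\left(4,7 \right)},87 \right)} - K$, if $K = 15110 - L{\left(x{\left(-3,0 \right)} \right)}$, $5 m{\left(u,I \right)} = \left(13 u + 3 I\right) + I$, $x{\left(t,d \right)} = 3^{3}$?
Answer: $- \frac{1433927}{95} \approx -15094.0$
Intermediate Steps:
$x{\left(t,d \right)} = 27$
$m{\left(u,I \right)} = \frac{4 I}{5} + \frac{13 u}{5}$ ($m{\left(u,I \right)} = \frac{\left(13 u + 3 I\right) + I}{5} = \frac{\left(3 I + 13 u\right) + I}{5} = \frac{4 I + 13 u}{5} = \frac{4 I}{5} + \frac{13 u}{5}$)
$L{\left(w \right)} = \frac{3}{68 + w}$ ($L{\left(w \right)} = \frac{3}{w + 68} = \frac{3}{68 + w}$)
$K = \frac{1435447}{95}$ ($K = 15110 - \frac{3}{68 + 27} = 15110 - \frac{3}{95} = \frac{1435447}{95} \approx 15110.0$)
$b{\left(m{\left(4,7 \right)},87 \right)} - K = \left(\frac{4}{5} \cdot 7 + \frac{13}{5} \cdot 4\right) - \frac{1435447}{95} = \left(\frac{28}{5} + \frac{52}{5}\right) - \frac{1435447}{95} = 16 - \frac{1435447}{95} = - \frac{1433927}{95}$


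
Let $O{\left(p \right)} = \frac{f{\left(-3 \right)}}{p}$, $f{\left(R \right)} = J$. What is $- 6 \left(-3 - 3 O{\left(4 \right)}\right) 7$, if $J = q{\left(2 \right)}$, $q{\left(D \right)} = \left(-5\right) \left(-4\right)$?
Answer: $756$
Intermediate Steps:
$q{\left(D \right)} = 20$
$J = 20$
$f{\left(R \right)} = 20$
$O{\left(p \right)} = \frac{20}{p}$
$- 6 \left(-3 - 3 O{\left(4 \right)}\right) 7 = - 6 \left(-3 - 3 \cdot \frac{20}{4}\right) 7 = - 6 \left(-3 - 3 \cdot 20 \cdot \frac{1}{4}\right) 7 = - 6 \left(-3 - 15\right) 7 = \left(-6\right) \left(-18\right) 7 = 108 \cdot 7 = 756$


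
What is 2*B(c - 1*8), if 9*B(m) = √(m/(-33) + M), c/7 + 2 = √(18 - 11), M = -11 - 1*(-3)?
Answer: 2*√(-7986 - 231*√7)/297 ≈ 0.62438*I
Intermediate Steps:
M = -8 (M = -11 + 3 = -8)
c = -14 + 7*√7 (c = -14 + 7*√(18 - 11) = -14 + 7*√7 ≈ 4.5203)
B(m) = √(-8 - m/33)/9 (B(m) = √(m/(-33) - 8)/9 = √(m*(-1/33) - 8)/9 = √(-m/33 - 8)/9 = √(-8 - m/33)/9)
2*B(c - 1*8) = 2*(√(-8712 - 33*((-14 + 7*√7) - 1*8))/297) = 2*(√(-8712 - 33*((-14 + 7*√7) - 8))/297) = 2*(√(-8712 - 33*(-22 + 7*√7))/297) = 2*(√(-8712 + (726 - 231*√7))/297) = 2*(√(-7986 - 231*√7)/297) = 2*√(-7986 - 231*√7)/297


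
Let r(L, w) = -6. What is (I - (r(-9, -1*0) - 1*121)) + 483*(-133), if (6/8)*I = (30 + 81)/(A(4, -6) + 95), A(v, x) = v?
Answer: -6346940/99 ≈ -64111.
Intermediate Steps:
I = 148/99 (I = 4*((30 + 81)/(4 + 95))/3 = 4*(111/99)/3 = 4*(111*(1/99))/3 = (4/3)*(37/33) = 148/99 ≈ 1.4949)
(I - (r(-9, -1*0) - 1*121)) + 483*(-133) = (148/99 - (-6 - 1*121)) + 483*(-133) = (148/99 - (-6 - 121)) - 64239 = (148/99 - 1*(-127)) - 64239 = (148/99 + 127) - 64239 = 12721/99 - 64239 = -6346940/99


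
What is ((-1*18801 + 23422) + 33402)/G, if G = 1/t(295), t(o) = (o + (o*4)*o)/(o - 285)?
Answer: 2649404617/2 ≈ 1.3247e+9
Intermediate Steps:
t(o) = (o + 4*o²)/(-285 + o) (t(o) = (o + (4*o)*o)/(-285 + o) = (o + 4*o²)/(-285 + o))
G = 2/69679 (G = 1/(295*(1 + 4*295)/(-285 + 295)) = 1/(295*(1 + 1180)/10) = 1/(295*(⅒)*1181) = 1/(69679/2) = 2/69679 ≈ 2.8703e-5)
((-1*18801 + 23422) + 33402)/G = ((-1*18801 + 23422) + 33402)/(2/69679) = ((-18801 + 23422) + 33402)*(69679/2) = (4621 + 33402)*(69679/2) = 38023*(69679/2) = 2649404617/2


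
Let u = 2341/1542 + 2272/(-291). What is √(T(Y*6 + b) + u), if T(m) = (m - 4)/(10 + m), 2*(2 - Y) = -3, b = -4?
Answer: 5*I*√46777324038/448722 ≈ 2.41*I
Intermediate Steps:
Y = 7/2 (Y = 2 - ½*(-3) = 2 + 3/2 = 7/2 ≈ 3.5000)
T(m) = (-4 + m)/(10 + m)
u = -313577/49858 (u = 2341*(1/1542) + 2272*(-1/291) = 2341/1542 - 2272/291 = -313577/49858 ≈ -6.2894)
√(T(Y*6 + b) + u) = √((-4 + ((7/2)*6 - 4))/(10 + ((7/2)*6 - 4)) - 313577/49858) = √((-4 + (21 - 4))/(10 + (21 - 4)) - 313577/49858) = √((-4 + 17)/(10 + 17) - 313577/49858) = √(13/27 - 313577/49858) = √(-7818425/1346166) = 5*I*√46777324038/448722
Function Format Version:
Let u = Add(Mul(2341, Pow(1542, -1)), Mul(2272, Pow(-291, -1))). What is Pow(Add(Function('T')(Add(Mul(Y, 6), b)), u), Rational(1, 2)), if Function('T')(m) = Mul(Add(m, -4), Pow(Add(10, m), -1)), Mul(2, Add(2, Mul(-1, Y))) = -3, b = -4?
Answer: Mul(Rational(5, 448722), I, Pow(46777324038, Rational(1, 2))) ≈ Mul(2.4100, I)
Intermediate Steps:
Y = Rational(7, 2) (Y = Add(2, Mul(Rational(-1, 2), -3)) = Add(2, Rational(3, 2)) = Rational(7, 2) ≈ 3.5000)
Function('T')(m) = Mul(Pow(Add(10, m), -1), Add(-4, m)) (Function('T')(m) = Mul(Add(-4, m), Pow(Add(10, m), -1)) = Mul(Pow(Add(10, m), -1), Add(-4, m)))
u = Rational(-313577, 49858) (u = Add(Mul(2341, Rational(1, 1542)), Mul(2272, Rational(-1, 291))) = Add(Rational(2341, 1542), Rational(-2272, 291)) = Rational(-313577, 49858) ≈ -6.2894)
Pow(Add(Function('T')(Add(Mul(Y, 6), b)), u), Rational(1, 2)) = Pow(Add(Mul(Pow(Add(10, Add(Mul(Rational(7, 2), 6), -4)), -1), Add(-4, Add(Mul(Rational(7, 2), 6), -4))), Rational(-313577, 49858)), Rational(1, 2)) = Pow(Add(Mul(Pow(Add(10, Add(21, -4)), -1), Add(-4, Add(21, -4))), Rational(-313577, 49858)), Rational(1, 2)) = Pow(Add(Mul(Pow(Add(10, 17), -1), Add(-4, 17)), Rational(-313577, 49858)), Rational(1, 2)) = Pow(Add(Mul(Pow(27, -1), 13), Rational(-313577, 49858)), Rational(1, 2)) = Pow(Add(Mul(Rational(1, 27), 13), Rational(-313577, 49858)), Rational(1, 2)) = Pow(Add(Rational(13, 27), Rational(-313577, 49858)), Rational(1, 2)) = Pow(Rational(-7818425, 1346166), Rational(1, 2)) = Mul(Rational(5, 448722), I, Pow(46777324038, Rational(1, 2)))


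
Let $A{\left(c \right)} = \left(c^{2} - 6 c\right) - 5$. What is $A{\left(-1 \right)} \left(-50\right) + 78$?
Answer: $-22$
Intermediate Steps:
$A{\left(c \right)} = -5 + c^{2} - 6 c$
$A{\left(-1 \right)} \left(-50\right) + 78 = \left(-5 + \left(-1\right)^{2} - -6\right) \left(-50\right) + 78 = \left(-5 + 1 + 6\right) \left(-50\right) + 78 = 2 \left(-50\right) + 78 = -100 + 78 = -22$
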